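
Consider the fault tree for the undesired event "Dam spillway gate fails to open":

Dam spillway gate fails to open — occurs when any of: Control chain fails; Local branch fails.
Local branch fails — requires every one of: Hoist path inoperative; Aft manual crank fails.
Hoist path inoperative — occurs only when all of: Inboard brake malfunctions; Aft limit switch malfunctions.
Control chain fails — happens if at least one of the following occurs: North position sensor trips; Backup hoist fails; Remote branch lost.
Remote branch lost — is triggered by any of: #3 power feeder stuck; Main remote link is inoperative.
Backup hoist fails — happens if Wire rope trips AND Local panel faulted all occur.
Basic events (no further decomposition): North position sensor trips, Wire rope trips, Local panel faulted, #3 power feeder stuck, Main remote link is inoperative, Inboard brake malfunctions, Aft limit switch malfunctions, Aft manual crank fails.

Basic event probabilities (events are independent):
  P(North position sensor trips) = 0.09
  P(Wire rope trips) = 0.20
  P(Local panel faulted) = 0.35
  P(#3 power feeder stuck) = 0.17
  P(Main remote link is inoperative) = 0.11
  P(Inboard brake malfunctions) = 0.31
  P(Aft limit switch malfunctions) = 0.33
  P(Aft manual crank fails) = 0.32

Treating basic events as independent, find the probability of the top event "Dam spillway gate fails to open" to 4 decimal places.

P(Backup hoist fails) [AND] = 0.20 × 0.35 = 0.070000
P(Remote branch lost) [OR] = 1 − (1−0.17) × (1−0.11) = 0.261300
P(Control chain fails) [OR] = 1 − (1−0.09) × (1−0.070000) × (1−0.261300) = 0.374838
P(Hoist path inoperative) [AND] = 0.31 × 0.33 = 0.102300
P(Local branch fails) [AND] = 0.102300 × 0.32 = 0.032736
P(Dam spillway gate fails to open) [OR] = 1 − (1−0.374838) × (1−0.032736) = 0.395303
Rounded to 4 decimal places: P(Dam spillway gate fails to open) ≈ 0.3953.

0.3953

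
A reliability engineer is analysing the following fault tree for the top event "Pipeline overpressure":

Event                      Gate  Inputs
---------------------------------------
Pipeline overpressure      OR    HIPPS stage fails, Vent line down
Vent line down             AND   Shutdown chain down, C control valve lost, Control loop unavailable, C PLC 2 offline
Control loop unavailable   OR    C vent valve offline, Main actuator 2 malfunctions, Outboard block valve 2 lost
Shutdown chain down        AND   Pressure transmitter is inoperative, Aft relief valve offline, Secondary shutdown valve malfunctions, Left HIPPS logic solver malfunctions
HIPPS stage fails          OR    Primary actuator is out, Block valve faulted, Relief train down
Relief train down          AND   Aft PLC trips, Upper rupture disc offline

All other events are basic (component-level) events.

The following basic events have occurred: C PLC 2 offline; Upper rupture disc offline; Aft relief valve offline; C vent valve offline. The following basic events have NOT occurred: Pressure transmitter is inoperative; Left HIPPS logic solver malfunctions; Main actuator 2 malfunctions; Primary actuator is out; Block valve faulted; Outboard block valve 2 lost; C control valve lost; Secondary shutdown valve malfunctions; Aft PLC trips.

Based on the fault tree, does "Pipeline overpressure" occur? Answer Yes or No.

No

Relief train down [AND]: Aft PLC trips=not, Upper rupture disc offline=occurs → not all inputs occur → does not occur.
HIPPS stage fails [OR]: Primary actuator is out=not, Block valve faulted=not, Relief train down=not → no input occurs → does not occur.
Shutdown chain down [AND]: Pressure transmitter is inoperative=not, Aft relief valve offline=occurs, Secondary shutdown valve malfunctions=not, Left HIPPS logic solver malfunctions=not → not all inputs occur → does not occur.
Control loop unavailable [OR]: C vent valve offline=occurs, Main actuator 2 malfunctions=not, Outboard block valve 2 lost=not → at least one input occurs → occurs.
Vent line down [AND]: Shutdown chain down=not, C control valve lost=not, Control loop unavailable=occurs, C PLC 2 offline=occurs → not all inputs occur → does not occur.
Pipeline overpressure [OR]: HIPPS stage fails=not, Vent line down=not → no input occurs → does not occur.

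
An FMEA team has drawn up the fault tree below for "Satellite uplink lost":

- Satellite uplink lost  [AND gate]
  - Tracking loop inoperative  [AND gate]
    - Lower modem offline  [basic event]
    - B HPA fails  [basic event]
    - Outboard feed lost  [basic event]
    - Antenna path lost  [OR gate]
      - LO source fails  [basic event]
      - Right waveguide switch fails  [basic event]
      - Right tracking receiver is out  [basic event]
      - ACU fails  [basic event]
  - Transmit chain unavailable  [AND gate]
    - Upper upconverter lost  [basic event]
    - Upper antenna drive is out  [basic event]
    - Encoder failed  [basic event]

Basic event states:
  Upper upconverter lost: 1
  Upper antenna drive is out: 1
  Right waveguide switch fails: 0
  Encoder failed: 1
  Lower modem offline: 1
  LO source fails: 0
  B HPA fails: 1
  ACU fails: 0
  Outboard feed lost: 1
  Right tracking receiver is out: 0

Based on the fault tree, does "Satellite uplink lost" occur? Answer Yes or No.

No

Antenna path lost [OR]: LO source fails=not, Right waveguide switch fails=not, Right tracking receiver is out=not, ACU fails=not → no input occurs → does not occur.
Tracking loop inoperative [AND]: Lower modem offline=occurs, B HPA fails=occurs, Outboard feed lost=occurs, Antenna path lost=not → not all inputs occur → does not occur.
Transmit chain unavailable [AND]: Upper upconverter lost=occurs, Upper antenna drive is out=occurs, Encoder failed=occurs → all inputs occur → occurs.
Satellite uplink lost [AND]: Tracking loop inoperative=not, Transmit chain unavailable=occurs → not all inputs occur → does not occur.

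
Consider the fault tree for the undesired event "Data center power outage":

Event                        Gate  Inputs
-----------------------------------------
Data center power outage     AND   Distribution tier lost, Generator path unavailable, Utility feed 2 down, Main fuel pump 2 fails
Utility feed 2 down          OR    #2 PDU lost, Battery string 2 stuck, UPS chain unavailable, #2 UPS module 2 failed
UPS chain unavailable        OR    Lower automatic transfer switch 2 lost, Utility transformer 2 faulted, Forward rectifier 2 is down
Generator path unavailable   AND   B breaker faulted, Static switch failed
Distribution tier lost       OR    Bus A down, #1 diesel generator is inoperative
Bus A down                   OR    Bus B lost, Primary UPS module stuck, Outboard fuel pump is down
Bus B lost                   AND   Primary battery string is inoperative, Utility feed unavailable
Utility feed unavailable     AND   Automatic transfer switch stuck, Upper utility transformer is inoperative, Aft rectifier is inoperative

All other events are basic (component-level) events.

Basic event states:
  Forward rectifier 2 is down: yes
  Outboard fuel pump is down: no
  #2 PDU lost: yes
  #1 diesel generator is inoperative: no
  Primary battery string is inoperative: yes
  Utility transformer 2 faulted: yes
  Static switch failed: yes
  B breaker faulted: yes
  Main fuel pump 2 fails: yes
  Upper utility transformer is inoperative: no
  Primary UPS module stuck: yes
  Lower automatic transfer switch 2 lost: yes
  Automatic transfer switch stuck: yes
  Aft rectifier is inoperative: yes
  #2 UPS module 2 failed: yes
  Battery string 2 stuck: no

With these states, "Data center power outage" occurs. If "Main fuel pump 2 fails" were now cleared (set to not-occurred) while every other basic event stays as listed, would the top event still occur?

No

Counterfactual: set "Main fuel pump 2 fails" to not occurred.
Utility feed unavailable [AND]: Automatic transfer switch stuck=occurs, Upper utility transformer is inoperative=not, Aft rectifier is inoperative=occurs → not all inputs occur → does not occur.
Bus B lost [AND]: Primary battery string is inoperative=occurs, Utility feed unavailable=not → not all inputs occur → does not occur.
Bus A down [OR]: Bus B lost=not, Primary UPS module stuck=occurs, Outboard fuel pump is down=not → at least one input occurs → occurs.
Distribution tier lost [OR]: Bus A down=occurs, #1 diesel generator is inoperative=not → at least one input occurs → occurs.
Generator path unavailable [AND]: B breaker faulted=occurs, Static switch failed=occurs → all inputs occur → occurs.
UPS chain unavailable [OR]: Lower automatic transfer switch 2 lost=occurs, Utility transformer 2 faulted=occurs, Forward rectifier 2 is down=occurs → at least one input occurs → occurs.
Utility feed 2 down [OR]: #2 PDU lost=occurs, Battery string 2 stuck=not, UPS chain unavailable=occurs, #2 UPS module 2 failed=occurs → at least one input occurs → occurs.
Data center power outage [AND]: Distribution tier lost=occurs, Generator path unavailable=occurs, Utility feed 2 down=occurs, Main fuel pump 2 fails=not → not all inputs occur → does not occur.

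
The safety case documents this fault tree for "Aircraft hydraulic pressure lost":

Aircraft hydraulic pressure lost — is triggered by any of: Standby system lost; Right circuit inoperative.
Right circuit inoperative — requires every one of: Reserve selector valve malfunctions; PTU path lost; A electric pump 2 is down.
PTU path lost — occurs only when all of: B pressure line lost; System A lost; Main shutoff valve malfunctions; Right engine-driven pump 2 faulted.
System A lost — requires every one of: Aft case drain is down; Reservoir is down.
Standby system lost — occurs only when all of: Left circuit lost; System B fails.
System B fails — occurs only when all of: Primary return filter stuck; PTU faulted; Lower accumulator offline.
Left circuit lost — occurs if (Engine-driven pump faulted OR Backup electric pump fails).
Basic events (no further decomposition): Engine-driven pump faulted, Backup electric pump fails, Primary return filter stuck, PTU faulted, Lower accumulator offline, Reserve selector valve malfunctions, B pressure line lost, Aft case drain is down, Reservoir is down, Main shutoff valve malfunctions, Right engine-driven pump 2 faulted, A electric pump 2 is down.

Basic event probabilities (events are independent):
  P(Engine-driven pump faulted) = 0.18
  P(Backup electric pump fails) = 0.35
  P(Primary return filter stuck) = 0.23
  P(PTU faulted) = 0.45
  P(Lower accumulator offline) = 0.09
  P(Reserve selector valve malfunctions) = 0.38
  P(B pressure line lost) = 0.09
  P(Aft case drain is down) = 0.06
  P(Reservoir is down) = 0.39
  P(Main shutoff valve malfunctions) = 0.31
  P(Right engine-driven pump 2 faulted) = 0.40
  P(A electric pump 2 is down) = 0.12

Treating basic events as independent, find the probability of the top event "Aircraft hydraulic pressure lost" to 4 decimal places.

P(Left circuit lost) [OR] = 1 − (1−0.18) × (1−0.35) = 0.467000
P(System B fails) [AND] = 0.23 × 0.45 × 0.09 = 0.009315
P(Standby system lost) [AND] = 0.467000 × 0.009315 = 0.004350
P(System A lost) [AND] = 0.06 × 0.39 = 0.023400
P(PTU path lost) [AND] = 0.09 × 0.023400 × 0.31 × 0.40 = 0.000261
P(Right circuit inoperative) [AND] = 0.38 × 0.000261 × 0.12 = 0.000012
P(Aircraft hydraulic pressure lost) [OR] = 1 − (1−0.004350) × (1−0.000012) = 0.004362
Rounded to 4 decimal places: P(Aircraft hydraulic pressure lost) ≈ 0.0044.

0.0044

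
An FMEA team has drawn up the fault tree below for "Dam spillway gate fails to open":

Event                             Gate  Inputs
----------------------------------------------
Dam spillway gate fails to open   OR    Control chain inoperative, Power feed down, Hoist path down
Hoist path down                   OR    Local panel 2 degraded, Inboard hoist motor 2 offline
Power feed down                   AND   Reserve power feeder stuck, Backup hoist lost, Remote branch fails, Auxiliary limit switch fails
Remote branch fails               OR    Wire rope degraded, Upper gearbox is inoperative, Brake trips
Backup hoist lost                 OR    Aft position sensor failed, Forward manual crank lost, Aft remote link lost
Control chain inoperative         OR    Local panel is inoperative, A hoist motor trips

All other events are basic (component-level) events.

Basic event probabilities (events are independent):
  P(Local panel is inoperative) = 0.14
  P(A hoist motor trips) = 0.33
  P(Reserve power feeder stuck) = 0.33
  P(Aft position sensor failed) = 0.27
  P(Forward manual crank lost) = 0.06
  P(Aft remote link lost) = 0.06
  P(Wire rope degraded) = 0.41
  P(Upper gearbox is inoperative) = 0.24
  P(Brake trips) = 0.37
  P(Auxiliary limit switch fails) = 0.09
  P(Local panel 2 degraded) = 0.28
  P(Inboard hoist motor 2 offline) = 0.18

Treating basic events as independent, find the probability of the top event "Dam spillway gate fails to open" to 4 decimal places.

P(Control chain inoperative) [OR] = 1 − (1−0.14) × (1−0.33) = 0.423800
P(Backup hoist lost) [OR] = 1 − (1−0.27) × (1−0.06) × (1−0.06) = 0.354972
P(Remote branch fails) [OR] = 1 − (1−0.41) × (1−0.24) × (1−0.37) = 0.717508
P(Power feed down) [AND] = 0.33 × 0.354972 × 0.717508 × 0.09 = 0.007564
P(Hoist path down) [OR] = 1 − (1−0.28) × (1−0.18) = 0.409600
P(Dam spillway gate fails to open) [OR] = 1 − (1−0.423800) × (1−0.007564) × (1−0.409600) = 0.662385
Rounded to 4 decimal places: P(Dam spillway gate fails to open) ≈ 0.6624.

0.6624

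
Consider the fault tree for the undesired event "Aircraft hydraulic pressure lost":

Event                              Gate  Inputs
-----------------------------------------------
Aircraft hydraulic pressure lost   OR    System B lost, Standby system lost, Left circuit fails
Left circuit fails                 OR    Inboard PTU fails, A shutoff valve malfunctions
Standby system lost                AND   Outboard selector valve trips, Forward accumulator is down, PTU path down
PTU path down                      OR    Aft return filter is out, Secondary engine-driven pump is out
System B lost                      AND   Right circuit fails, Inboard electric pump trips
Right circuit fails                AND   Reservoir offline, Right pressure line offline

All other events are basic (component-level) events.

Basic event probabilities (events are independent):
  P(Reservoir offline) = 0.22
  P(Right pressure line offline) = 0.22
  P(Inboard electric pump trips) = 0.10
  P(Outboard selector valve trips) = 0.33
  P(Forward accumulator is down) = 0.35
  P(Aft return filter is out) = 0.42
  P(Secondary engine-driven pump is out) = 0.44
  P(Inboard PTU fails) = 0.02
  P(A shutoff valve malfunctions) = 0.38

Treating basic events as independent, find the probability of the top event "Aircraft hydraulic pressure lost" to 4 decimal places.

P(Right circuit fails) [AND] = 0.22 × 0.22 = 0.048400
P(System B lost) [AND] = 0.048400 × 0.10 = 0.004840
P(PTU path down) [OR] = 1 − (1−0.42) × (1−0.44) = 0.675200
P(Standby system lost) [AND] = 0.33 × 0.35 × 0.675200 = 0.077986
P(Left circuit fails) [OR] = 1 − (1−0.02) × (1−0.38) = 0.392400
P(Aircraft hydraulic pressure lost) [OR] = 1 − (1−0.004840) × (1−0.077986) × (1−0.392400) = 0.442496
Rounded to 4 decimal places: P(Aircraft hydraulic pressure lost) ≈ 0.4425.

0.4425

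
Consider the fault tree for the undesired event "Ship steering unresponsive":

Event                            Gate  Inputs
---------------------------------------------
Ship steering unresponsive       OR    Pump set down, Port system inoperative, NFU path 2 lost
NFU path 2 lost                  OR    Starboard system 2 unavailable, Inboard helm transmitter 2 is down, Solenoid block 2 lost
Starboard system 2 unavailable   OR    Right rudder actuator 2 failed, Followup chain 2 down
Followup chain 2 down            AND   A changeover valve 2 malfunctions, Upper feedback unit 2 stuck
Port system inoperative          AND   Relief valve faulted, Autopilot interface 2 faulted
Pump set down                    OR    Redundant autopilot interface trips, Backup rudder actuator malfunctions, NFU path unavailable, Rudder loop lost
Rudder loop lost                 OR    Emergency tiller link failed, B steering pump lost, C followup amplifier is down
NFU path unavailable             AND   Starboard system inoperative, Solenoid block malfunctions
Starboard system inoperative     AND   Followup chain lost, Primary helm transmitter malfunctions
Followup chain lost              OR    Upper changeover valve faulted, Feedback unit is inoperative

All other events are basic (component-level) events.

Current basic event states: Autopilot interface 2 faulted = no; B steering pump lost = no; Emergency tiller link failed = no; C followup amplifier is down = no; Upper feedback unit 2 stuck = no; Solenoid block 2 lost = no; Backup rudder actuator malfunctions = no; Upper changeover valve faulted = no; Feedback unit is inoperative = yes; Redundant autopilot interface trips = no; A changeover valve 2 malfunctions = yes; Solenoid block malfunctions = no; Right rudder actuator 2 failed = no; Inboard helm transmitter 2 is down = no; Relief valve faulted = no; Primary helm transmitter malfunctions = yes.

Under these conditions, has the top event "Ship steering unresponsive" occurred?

No

Followup chain lost [OR]: Upper changeover valve faulted=not, Feedback unit is inoperative=occurs → at least one input occurs → occurs.
Starboard system inoperative [AND]: Followup chain lost=occurs, Primary helm transmitter malfunctions=occurs → all inputs occur → occurs.
NFU path unavailable [AND]: Starboard system inoperative=occurs, Solenoid block malfunctions=not → not all inputs occur → does not occur.
Rudder loop lost [OR]: Emergency tiller link failed=not, B steering pump lost=not, C followup amplifier is down=not → no input occurs → does not occur.
Pump set down [OR]: Redundant autopilot interface trips=not, Backup rudder actuator malfunctions=not, NFU path unavailable=not, Rudder loop lost=not → no input occurs → does not occur.
Port system inoperative [AND]: Relief valve faulted=not, Autopilot interface 2 faulted=not → not all inputs occur → does not occur.
Followup chain 2 down [AND]: A changeover valve 2 malfunctions=occurs, Upper feedback unit 2 stuck=not → not all inputs occur → does not occur.
Starboard system 2 unavailable [OR]: Right rudder actuator 2 failed=not, Followup chain 2 down=not → no input occurs → does not occur.
NFU path 2 lost [OR]: Starboard system 2 unavailable=not, Inboard helm transmitter 2 is down=not, Solenoid block 2 lost=not → no input occurs → does not occur.
Ship steering unresponsive [OR]: Pump set down=not, Port system inoperative=not, NFU path 2 lost=not → no input occurs → does not occur.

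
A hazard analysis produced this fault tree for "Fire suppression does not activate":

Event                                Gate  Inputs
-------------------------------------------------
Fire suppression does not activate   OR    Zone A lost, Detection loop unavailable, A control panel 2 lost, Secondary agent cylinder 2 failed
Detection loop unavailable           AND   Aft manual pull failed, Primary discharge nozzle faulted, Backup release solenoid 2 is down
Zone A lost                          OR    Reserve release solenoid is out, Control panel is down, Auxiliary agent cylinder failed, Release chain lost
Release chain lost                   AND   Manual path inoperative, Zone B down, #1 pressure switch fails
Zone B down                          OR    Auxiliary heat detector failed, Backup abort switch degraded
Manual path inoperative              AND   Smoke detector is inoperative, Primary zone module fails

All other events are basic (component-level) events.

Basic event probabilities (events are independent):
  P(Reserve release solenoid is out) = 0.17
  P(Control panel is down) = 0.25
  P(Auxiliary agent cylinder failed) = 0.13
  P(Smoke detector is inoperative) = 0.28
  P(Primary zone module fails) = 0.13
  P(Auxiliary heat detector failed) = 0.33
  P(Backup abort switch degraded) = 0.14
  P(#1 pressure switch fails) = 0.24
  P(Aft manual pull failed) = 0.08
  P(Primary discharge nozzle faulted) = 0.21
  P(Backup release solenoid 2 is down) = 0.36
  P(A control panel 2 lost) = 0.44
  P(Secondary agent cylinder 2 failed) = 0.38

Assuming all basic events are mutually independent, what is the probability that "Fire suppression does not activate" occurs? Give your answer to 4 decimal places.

P(Manual path inoperative) [AND] = 0.28 × 0.13 = 0.036400
P(Zone B down) [OR] = 1 − (1−0.33) × (1−0.14) = 0.423800
P(Release chain lost) [AND] = 0.036400 × 0.423800 × 0.24 = 0.003702
P(Zone A lost) [OR] = 1 − (1−0.17) × (1−0.25) × (1−0.13) × (1−0.003702) = 0.460430
P(Detection loop unavailable) [AND] = 0.08 × 0.21 × 0.36 = 0.006048
P(Fire suppression does not activate) [OR] = 1 − (1−0.460430) × (1−0.006048) × (1−0.44) × (1−0.38) = 0.813794
Rounded to 4 decimal places: P(Fire suppression does not activate) ≈ 0.8138.

0.8138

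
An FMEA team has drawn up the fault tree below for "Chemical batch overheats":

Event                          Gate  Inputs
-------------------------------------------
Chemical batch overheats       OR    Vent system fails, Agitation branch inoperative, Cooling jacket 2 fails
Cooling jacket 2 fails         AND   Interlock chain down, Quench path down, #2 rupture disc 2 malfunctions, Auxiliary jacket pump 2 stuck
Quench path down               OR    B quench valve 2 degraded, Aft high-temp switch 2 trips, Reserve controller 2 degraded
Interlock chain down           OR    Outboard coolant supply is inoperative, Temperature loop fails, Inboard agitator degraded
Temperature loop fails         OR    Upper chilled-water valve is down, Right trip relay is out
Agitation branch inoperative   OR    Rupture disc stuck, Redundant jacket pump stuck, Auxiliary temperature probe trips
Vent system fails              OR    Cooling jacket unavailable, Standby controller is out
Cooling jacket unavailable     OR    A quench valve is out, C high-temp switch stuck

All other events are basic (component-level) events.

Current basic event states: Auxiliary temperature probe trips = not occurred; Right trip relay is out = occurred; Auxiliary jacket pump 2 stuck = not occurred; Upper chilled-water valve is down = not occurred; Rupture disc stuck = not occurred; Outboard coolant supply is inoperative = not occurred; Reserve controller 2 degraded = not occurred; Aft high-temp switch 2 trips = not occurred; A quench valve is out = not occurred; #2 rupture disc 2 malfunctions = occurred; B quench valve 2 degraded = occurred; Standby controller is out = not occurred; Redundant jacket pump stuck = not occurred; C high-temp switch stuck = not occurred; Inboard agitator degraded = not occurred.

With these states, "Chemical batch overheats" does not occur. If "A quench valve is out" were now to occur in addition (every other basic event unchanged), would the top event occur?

Yes

Counterfactual: set "A quench valve is out" to occurred.
Cooling jacket unavailable [OR]: A quench valve is out=occurs, C high-temp switch stuck=not → at least one input occurs → occurs.
Vent system fails [OR]: Cooling jacket unavailable=occurs, Standby controller is out=not → at least one input occurs → occurs.
Agitation branch inoperative [OR]: Rupture disc stuck=not, Redundant jacket pump stuck=not, Auxiliary temperature probe trips=not → no input occurs → does not occur.
Temperature loop fails [OR]: Upper chilled-water valve is down=not, Right trip relay is out=occurs → at least one input occurs → occurs.
Interlock chain down [OR]: Outboard coolant supply is inoperative=not, Temperature loop fails=occurs, Inboard agitator degraded=not → at least one input occurs → occurs.
Quench path down [OR]: B quench valve 2 degraded=occurs, Aft high-temp switch 2 trips=not, Reserve controller 2 degraded=not → at least one input occurs → occurs.
Cooling jacket 2 fails [AND]: Interlock chain down=occurs, Quench path down=occurs, #2 rupture disc 2 malfunctions=occurs, Auxiliary jacket pump 2 stuck=not → not all inputs occur → does not occur.
Chemical batch overheats [OR]: Vent system fails=occurs, Agitation branch inoperative=not, Cooling jacket 2 fails=not → at least one input occurs → occurs.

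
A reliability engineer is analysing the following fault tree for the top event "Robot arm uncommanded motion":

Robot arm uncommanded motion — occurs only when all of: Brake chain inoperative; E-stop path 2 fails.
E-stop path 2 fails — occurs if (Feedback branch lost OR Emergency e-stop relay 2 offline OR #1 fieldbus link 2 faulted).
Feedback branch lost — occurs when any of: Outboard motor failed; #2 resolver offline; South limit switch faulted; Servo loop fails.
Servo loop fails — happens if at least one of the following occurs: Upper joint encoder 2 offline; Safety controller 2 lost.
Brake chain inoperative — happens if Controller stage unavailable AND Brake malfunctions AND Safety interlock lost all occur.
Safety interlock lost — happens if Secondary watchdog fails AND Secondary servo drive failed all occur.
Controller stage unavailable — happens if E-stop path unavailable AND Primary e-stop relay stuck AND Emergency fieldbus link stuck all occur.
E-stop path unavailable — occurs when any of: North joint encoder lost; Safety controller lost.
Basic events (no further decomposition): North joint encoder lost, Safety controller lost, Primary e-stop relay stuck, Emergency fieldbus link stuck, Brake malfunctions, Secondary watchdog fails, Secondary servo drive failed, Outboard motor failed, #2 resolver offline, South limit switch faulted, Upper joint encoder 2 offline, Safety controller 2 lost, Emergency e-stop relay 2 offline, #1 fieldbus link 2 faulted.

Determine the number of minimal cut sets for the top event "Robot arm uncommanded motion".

E-stop path unavailable [OR]: union of children's cut sets → 2 cut set(s).
Controller stage unavailable [AND]: one cut set from each child combined → 2 × 1 × 1 = 2 cut set(s).
Safety interlock lost [AND]: one cut set from each child combined → 1 × 1 = 1 cut set(s).
Brake chain inoperative [AND]: one cut set from each child combined → 2 × 1 × 1 = 2 cut set(s).
Servo loop fails [OR]: union of children's cut sets → 2 cut set(s).
Feedback branch lost [OR]: union of children's cut sets → 5 cut set(s).
E-stop path 2 fails [OR]: union of children's cut sets → 7 cut set(s).
Robot arm uncommanded motion [AND]: one cut set from each child combined → 2 × 7 = 14 cut set(s).

14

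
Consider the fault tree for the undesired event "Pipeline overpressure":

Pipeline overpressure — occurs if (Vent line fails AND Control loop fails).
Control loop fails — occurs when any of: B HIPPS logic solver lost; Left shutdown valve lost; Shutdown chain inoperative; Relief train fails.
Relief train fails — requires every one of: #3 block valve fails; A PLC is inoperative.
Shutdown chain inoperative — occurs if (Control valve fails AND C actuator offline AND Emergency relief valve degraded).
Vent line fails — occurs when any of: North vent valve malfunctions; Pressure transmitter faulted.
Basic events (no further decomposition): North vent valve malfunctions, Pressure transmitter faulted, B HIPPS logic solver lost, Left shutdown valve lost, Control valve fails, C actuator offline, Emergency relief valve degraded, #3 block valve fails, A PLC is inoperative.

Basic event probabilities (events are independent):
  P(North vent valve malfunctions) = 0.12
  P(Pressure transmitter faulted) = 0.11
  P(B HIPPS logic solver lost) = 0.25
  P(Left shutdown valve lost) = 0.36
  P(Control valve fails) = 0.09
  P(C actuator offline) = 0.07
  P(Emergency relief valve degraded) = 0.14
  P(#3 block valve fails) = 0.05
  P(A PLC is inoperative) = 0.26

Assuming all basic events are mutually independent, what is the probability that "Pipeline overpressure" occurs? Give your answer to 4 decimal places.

0.1142

P(Vent line fails) [OR] = 1 − (1−0.12) × (1−0.11) = 0.216800
P(Shutdown chain inoperative) [AND] = 0.09 × 0.07 × 0.14 = 0.000882
P(Relief train fails) [AND] = 0.05 × 0.26 = 0.013000
P(Control loop fails) [OR] = 1 − (1−0.25) × (1−0.36) × (1−0.000882) × (1−0.013000) = 0.526658
P(Pipeline overpressure) [AND] = 0.216800 × 0.526658 = 0.114179
Rounded to 4 decimal places: P(Pipeline overpressure) ≈ 0.1142.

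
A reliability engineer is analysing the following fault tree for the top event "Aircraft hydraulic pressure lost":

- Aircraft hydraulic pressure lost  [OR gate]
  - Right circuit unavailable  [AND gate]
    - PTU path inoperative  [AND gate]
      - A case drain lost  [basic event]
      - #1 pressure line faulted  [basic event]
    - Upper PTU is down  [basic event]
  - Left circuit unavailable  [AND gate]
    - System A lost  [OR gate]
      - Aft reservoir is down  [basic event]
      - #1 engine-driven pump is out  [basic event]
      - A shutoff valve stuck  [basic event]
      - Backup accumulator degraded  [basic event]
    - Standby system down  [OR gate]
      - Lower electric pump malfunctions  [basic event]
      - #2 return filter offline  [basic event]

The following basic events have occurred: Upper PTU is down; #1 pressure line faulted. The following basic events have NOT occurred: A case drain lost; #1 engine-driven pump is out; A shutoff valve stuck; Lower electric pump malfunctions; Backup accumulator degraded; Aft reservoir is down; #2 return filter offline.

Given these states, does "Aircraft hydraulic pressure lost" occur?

PTU path inoperative [AND]: A case drain lost=not, #1 pressure line faulted=occurs → not all inputs occur → does not occur.
Right circuit unavailable [AND]: PTU path inoperative=not, Upper PTU is down=occurs → not all inputs occur → does not occur.
System A lost [OR]: Aft reservoir is down=not, #1 engine-driven pump is out=not, A shutoff valve stuck=not, Backup accumulator degraded=not → no input occurs → does not occur.
Standby system down [OR]: Lower electric pump malfunctions=not, #2 return filter offline=not → no input occurs → does not occur.
Left circuit unavailable [AND]: System A lost=not, Standby system down=not → not all inputs occur → does not occur.
Aircraft hydraulic pressure lost [OR]: Right circuit unavailable=not, Left circuit unavailable=not → no input occurs → does not occur.

No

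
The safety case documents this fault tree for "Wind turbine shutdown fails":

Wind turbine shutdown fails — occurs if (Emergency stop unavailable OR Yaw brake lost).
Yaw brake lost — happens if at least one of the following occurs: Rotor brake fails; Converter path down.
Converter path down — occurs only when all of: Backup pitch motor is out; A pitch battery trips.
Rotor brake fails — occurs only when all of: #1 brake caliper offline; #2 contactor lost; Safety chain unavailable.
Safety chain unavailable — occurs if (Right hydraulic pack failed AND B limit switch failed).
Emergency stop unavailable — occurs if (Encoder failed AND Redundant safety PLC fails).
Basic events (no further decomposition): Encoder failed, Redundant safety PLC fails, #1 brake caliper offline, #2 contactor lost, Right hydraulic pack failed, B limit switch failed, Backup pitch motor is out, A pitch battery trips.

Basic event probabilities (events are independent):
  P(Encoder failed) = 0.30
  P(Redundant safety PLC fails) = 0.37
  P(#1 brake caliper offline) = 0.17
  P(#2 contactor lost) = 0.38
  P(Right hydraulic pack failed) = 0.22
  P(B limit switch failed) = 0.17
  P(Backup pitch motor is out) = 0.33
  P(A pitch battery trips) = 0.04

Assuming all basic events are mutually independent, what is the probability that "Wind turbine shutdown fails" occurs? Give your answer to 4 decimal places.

P(Emergency stop unavailable) [AND] = 0.30 × 0.37 = 0.111000
P(Safety chain unavailable) [AND] = 0.22 × 0.17 = 0.037400
P(Rotor brake fails) [AND] = 0.17 × 0.38 × 0.037400 = 0.002416
P(Converter path down) [AND] = 0.33 × 0.04 = 0.013200
P(Yaw brake lost) [OR] = 1 − (1−0.002416) × (1−0.013200) = 0.015584
P(Wind turbine shutdown fails) [OR] = 1 − (1−0.111000) × (1−0.015584) = 0.124854
Rounded to 4 decimal places: P(Wind turbine shutdown fails) ≈ 0.1249.

0.1249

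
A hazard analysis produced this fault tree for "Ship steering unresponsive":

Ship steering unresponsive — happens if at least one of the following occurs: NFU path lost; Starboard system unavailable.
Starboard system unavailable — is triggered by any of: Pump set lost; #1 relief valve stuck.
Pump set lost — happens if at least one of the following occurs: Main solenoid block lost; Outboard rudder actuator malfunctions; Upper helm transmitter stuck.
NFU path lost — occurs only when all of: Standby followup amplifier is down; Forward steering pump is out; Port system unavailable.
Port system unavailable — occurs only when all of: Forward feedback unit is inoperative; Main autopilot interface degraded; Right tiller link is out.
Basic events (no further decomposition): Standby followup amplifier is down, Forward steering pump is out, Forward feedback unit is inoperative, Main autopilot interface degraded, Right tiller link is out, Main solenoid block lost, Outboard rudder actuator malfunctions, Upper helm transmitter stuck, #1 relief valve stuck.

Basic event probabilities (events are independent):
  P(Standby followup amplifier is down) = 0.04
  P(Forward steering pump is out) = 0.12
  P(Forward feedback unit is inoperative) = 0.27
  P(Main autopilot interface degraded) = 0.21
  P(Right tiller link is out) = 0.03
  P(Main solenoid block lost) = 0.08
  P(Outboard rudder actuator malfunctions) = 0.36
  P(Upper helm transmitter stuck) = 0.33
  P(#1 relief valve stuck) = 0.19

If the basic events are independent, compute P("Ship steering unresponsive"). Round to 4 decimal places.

0.6805

P(Port system unavailable) [AND] = 0.27 × 0.21 × 0.03 = 0.001701
P(NFU path lost) [AND] = 0.04 × 0.12 × 0.001701 = 0.000008
P(Pump set lost) [OR] = 1 − (1−0.08) × (1−0.36) × (1−0.33) = 0.605504
P(Starboard system unavailable) [OR] = 1 − (1−0.605504) × (1−0.19) = 0.680458
P(Ship steering unresponsive) [OR] = 1 − (1−0.000008) × (1−0.680458) = 0.680461
Rounded to 4 decimal places: P(Ship steering unresponsive) ≈ 0.6805.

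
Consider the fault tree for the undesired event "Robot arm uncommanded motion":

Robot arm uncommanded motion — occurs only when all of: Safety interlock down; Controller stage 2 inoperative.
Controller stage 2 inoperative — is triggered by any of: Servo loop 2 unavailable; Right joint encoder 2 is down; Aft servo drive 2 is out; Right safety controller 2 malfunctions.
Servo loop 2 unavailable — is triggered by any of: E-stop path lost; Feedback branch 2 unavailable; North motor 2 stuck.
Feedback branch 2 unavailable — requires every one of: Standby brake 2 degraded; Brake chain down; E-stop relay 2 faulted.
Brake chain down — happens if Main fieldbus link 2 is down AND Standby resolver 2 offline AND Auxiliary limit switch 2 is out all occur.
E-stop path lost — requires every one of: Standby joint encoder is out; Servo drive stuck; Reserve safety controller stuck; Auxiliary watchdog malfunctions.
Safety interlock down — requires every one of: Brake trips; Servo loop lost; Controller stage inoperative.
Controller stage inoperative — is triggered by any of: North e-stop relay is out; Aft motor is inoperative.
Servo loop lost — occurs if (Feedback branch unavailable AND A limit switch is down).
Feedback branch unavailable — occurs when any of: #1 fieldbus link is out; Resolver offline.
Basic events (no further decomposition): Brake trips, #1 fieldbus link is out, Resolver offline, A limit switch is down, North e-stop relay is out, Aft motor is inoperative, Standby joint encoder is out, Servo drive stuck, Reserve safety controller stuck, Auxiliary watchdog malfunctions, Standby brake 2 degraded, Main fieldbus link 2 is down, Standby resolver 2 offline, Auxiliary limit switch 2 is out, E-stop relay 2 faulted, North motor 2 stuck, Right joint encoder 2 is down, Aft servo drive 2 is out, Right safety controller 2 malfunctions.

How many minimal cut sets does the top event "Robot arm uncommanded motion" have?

24

Feedback branch unavailable [OR]: union of children's cut sets → 2 cut set(s).
Servo loop lost [AND]: one cut set from each child combined → 2 × 1 = 2 cut set(s).
Controller stage inoperative [OR]: union of children's cut sets → 2 cut set(s).
Safety interlock down [AND]: one cut set from each child combined → 1 × 2 × 2 = 4 cut set(s).
E-stop path lost [AND]: one cut set from each child combined → 1 × 1 × 1 × 1 = 1 cut set(s).
Brake chain down [AND]: one cut set from each child combined → 1 × 1 × 1 = 1 cut set(s).
Feedback branch 2 unavailable [AND]: one cut set from each child combined → 1 × 1 × 1 = 1 cut set(s).
Servo loop 2 unavailable [OR]: union of children's cut sets → 3 cut set(s).
Controller stage 2 inoperative [OR]: union of children's cut sets → 6 cut set(s).
Robot arm uncommanded motion [AND]: one cut set from each child combined → 4 × 6 = 24 cut set(s).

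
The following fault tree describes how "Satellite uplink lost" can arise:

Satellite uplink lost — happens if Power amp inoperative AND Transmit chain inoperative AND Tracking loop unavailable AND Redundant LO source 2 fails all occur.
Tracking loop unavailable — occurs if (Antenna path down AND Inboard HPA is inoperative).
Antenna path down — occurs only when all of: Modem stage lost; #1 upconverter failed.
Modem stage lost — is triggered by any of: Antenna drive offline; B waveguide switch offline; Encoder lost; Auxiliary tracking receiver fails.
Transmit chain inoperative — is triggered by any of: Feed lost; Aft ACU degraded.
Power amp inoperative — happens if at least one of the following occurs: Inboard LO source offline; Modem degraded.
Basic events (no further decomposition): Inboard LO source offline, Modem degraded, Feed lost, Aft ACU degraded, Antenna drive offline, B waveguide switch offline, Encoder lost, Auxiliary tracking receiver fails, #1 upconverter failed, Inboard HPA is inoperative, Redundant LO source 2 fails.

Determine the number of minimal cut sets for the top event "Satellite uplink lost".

16

Power amp inoperative [OR]: union of children's cut sets → 2 cut set(s).
Transmit chain inoperative [OR]: union of children's cut sets → 2 cut set(s).
Modem stage lost [OR]: union of children's cut sets → 4 cut set(s).
Antenna path down [AND]: one cut set from each child combined → 4 × 1 = 4 cut set(s).
Tracking loop unavailable [AND]: one cut set from each child combined → 4 × 1 = 4 cut set(s).
Satellite uplink lost [AND]: one cut set from each child combined → 2 × 2 × 4 × 1 = 16 cut set(s).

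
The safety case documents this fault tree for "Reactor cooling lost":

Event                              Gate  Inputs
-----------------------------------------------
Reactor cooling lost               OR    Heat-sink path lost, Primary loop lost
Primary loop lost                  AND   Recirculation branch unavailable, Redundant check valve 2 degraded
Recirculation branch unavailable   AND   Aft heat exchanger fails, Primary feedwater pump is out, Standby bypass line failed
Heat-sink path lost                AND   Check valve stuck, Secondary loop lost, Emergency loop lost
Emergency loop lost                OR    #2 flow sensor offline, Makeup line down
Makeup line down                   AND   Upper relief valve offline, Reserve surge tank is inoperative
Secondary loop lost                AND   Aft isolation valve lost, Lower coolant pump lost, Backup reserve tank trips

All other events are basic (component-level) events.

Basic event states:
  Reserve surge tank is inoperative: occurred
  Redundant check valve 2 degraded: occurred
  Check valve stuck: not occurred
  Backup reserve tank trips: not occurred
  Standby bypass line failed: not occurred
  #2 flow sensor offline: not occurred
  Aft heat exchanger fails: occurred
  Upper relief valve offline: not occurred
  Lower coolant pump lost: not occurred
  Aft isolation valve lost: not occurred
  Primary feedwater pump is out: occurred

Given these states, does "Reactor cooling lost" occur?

No

Secondary loop lost [AND]: Aft isolation valve lost=not, Lower coolant pump lost=not, Backup reserve tank trips=not → not all inputs occur → does not occur.
Makeup line down [AND]: Upper relief valve offline=not, Reserve surge tank is inoperative=occurs → not all inputs occur → does not occur.
Emergency loop lost [OR]: #2 flow sensor offline=not, Makeup line down=not → no input occurs → does not occur.
Heat-sink path lost [AND]: Check valve stuck=not, Secondary loop lost=not, Emergency loop lost=not → not all inputs occur → does not occur.
Recirculation branch unavailable [AND]: Aft heat exchanger fails=occurs, Primary feedwater pump is out=occurs, Standby bypass line failed=not → not all inputs occur → does not occur.
Primary loop lost [AND]: Recirculation branch unavailable=not, Redundant check valve 2 degraded=occurs → not all inputs occur → does not occur.
Reactor cooling lost [OR]: Heat-sink path lost=not, Primary loop lost=not → no input occurs → does not occur.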